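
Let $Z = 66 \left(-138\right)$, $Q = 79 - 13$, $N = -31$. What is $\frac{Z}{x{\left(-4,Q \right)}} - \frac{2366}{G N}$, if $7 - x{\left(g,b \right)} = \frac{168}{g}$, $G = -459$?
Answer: $- \frac{129713666}{697221} \approx -186.04$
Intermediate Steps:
$Q = 66$ ($Q = 79 - 13 = 66$)
$x{\left(g,b \right)} = 7 - \frac{168}{g}$
$Z = -9108$
$\frac{Z}{x{\left(-4,Q \right)}} - \frac{2366}{G N} = - \frac{9108}{7 - \frac{168}{-4}} - \frac{2366}{\left(-459\right) \left(-31\right)} = - \frac{9108}{7 - -42} - \frac{2366}{14229} = - \frac{9108}{7 + 42} - \frac{2366}{14229} = - \frac{9108}{49} - \frac{2366}{14229} = - \frac{129713666}{697221}$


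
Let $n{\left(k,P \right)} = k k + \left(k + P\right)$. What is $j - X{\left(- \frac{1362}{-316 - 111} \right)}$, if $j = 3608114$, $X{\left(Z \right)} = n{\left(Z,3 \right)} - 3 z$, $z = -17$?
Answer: $\frac{657851535122}{182329} \approx 3.608 \cdot 10^{6}$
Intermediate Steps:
$n{\left(k,P \right)} = P + k + k^{2}$ ($n{\left(k,P \right)} = k^{2} + \left(P + k\right) = P + k + k^{2}$)
$X{\left(Z \right)} = 54 + Z + Z^{2}$ ($X{\left(Z \right)} = \left(3 + Z + Z^{2}\right) - -51 = \left(3 + Z + Z^{2}\right) + 51 = 54 + Z + Z^{2}$)
$j - X{\left(- \frac{1362}{-316 - 111} \right)} = 3608114 - \left(54 - \frac{1362}{-316 - 111} + \left(- \frac{1362}{-316 - 111}\right)^{2}\right) = 3608114 - \left(54 - \frac{1362}{-427} + \left(- \frac{1362}{-427}\right)^{2}\right) = 3608114 - \left(54 - - \frac{1362}{427} + \left(\left(-1362\right) \left(- \frac{1}{427}\right)\right)^{2}\right) = 3608114 - \left(54 + \frac{1362}{427} + \left(\frac{1362}{427}\right)^{2}\right) = 3608114 - \left(54 + \frac{1362}{427} + \frac{1855044}{182329}\right) = 3608114 - \frac{12282384}{182329} = \frac{657851535122}{182329}$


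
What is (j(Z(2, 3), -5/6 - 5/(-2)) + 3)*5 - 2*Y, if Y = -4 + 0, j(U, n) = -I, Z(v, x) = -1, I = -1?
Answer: 28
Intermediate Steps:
j(U, n) = 1 (j(U, n) = -1*(-1) = 1)
Y = -4
(j(Z(2, 3), -5/6 - 5/(-2)) + 3)*5 - 2*Y = (1 + 3)*5 - 2*(-4) = 4*5 + 8 = 20 + 8 = 28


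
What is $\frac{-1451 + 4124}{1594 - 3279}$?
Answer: $- \frac{2673}{1685} \approx -1.5863$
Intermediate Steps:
$\frac{-1451 + 4124}{1594 - 3279} = \frac{2673}{-1685} = 2673 \left(- \frac{1}{1685}\right) = - \frac{2673}{1685}$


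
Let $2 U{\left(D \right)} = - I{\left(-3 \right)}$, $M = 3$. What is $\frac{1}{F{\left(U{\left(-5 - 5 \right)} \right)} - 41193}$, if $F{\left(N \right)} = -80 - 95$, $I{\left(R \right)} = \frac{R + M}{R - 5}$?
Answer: $- \frac{1}{41368} \approx -2.4173 \cdot 10^{-5}$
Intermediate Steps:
$I{\left(R \right)} = \frac{3 + R}{-5 + R}$ ($I{\left(R \right)} = \frac{R + 3}{R - 5} = \frac{3 + R}{-5 + R}$)
$U{\left(D \right)} = 0$ ($U{\left(D \right)} = \frac{\left(-1\right) \frac{3 - 3}{-5 - 3}}{2} = \frac{\left(-1\right) \frac{1}{-8} \cdot 0}{2} = \frac{\left(-1\right) \left(\left(- \frac{1}{8}\right) 0\right)}{2} = \frac{\left(-1\right) 0}{2} = \frac{1}{2} \cdot 0 = 0$)
$F{\left(N \right)} = -175$
$\frac{1}{F{\left(U{\left(-5 - 5 \right)} \right)} - 41193} = \frac{1}{-175 - 41193} = \frac{1}{-41368} = - \frac{1}{41368}$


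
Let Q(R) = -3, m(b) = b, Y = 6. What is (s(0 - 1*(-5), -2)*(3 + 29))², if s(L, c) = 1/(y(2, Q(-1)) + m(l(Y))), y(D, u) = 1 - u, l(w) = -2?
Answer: 256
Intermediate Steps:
s(L, c) = ½ (s(L, c) = 1/((1 - 1*(-3)) - 2) = 1/((1 + 3) - 2) = 1/(4 - 2) = 1/2 = ½)
(s(0 - 1*(-5), -2)*(3 + 29))² = ((3 + 29)/2)² = ((½)*32)² = 16² = 256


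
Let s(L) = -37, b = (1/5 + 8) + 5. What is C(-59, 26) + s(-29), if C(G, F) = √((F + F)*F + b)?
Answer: -37 + √34130/5 ≈ -0.051387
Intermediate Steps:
b = 66/5 (b = (⅕ + 8) + 5 = 41/5 + 5 = 66/5 ≈ 13.200)
C(G, F) = √(66/5 + 2*F²) (C(G, F) = √((F + F)*F + 66/5) = √((2*F)*F + 66/5) = √(2*F² + 66/5) = √(66/5 + 2*F²))
C(-59, 26) + s(-29) = √(330 + 50*26²)/5 - 37 = √(330 + 50*676)/5 - 37 = √(330 + 33800)/5 - 37 = √34130/5 - 37 = -37 + √34130/5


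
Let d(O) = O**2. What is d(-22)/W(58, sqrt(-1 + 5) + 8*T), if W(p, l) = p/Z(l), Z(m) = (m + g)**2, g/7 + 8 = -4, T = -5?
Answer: 3601928/29 ≈ 1.2420e+5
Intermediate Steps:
g = -84 (g = -56 + 7*(-4) = -56 - 28 = -84)
Z(m) = (-84 + m)**2 (Z(m) = (m - 84)**2 = (-84 + m)**2)
W(p, l) = p/(-84 + l)**2 (W(p, l) = p/((-84 + l)**2) = p/(-84 + l)**2)
d(-22)/W(58, sqrt(-1 + 5) + 8*T) = (-22)**2/((58/(-84 + (sqrt(-1 + 5) + 8*(-5)))**2)) = 484/((58/(-84 + (sqrt(4) - 40))**2)) = 484/((58/(-84 + (2 - 40))**2)) = 484/((58/(-84 - 38)**2)) = 484/((58/(-122)**2)) = 484/((58*(1/14884))) = 484/(29/7442) = 484*(7442/29) = 3601928/29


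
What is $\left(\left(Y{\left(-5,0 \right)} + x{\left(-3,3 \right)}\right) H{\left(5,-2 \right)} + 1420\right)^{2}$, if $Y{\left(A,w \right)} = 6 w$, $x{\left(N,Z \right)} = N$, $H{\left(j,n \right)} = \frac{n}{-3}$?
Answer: $2010724$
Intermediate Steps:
$H{\left(j,n \right)} = - \frac{n}{3}$ ($H{\left(j,n \right)} = n \left(- \frac{1}{3}\right) = - \frac{n}{3}$)
$\left(\left(Y{\left(-5,0 \right)} + x{\left(-3,3 \right)}\right) H{\left(5,-2 \right)} + 1420\right)^{2} = \left(\left(6 \cdot 0 - 3\right) \left(\left(- \frac{1}{3}\right) \left(-2\right)\right) + 1420\right)^{2} = \left(\left(0 - 3\right) \frac{2}{3} + 1420\right)^{2} = \left(\left(-3\right) \frac{2}{3} + 1420\right)^{2} = \left(-2 + 1420\right)^{2} = 1418^{2} = 2010724$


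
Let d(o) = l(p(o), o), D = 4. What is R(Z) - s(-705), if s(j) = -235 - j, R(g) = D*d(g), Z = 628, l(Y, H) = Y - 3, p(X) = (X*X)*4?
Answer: 6309662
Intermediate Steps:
p(X) = 4*X² (p(X) = X²*4 = 4*X²)
l(Y, H) = -3 + Y
d(o) = -3 + 4*o²
R(g) = -12 + 16*g² (R(g) = 4*(-3 + 4*g²) = -12 + 16*g²)
R(Z) - s(-705) = (-12 + 16*628²) - (-235 - 1*(-705)) = (-12 + 16*394384) - (-235 + 705) = (-12 + 6310144) - 1*470 = 6310132 - 470 = 6309662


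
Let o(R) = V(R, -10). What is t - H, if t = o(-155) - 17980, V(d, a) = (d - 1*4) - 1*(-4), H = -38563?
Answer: 20428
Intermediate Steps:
V(d, a) = d (V(d, a) = (d - 4) + 4 = (-4 + d) + 4 = d)
o(R) = R
t = -18135 (t = -155 - 17980 = -18135)
t - H = -18135 - 1*(-38563) = -18135 + 38563 = 20428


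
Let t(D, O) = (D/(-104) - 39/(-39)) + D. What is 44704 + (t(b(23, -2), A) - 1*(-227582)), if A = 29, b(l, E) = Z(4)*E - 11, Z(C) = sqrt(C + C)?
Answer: 28316715/104 - 103*sqrt(2)/26 ≈ 2.7227e+5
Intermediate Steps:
Z(C) = sqrt(2)*sqrt(C) (Z(C) = sqrt(2*C) = sqrt(2)*sqrt(C))
b(l, E) = -11 + 2*E*sqrt(2) (b(l, E) = (sqrt(2)*sqrt(4))*E - 11 = (sqrt(2)*2)*E - 11 = (2*sqrt(2))*E - 11 = 2*E*sqrt(2) - 11 = -11 + 2*E*sqrt(2))
t(D, O) = 1 + 103*D/104 (t(D, O) = (D*(-1/104) - 39*(-1/39)) + D = (-D/104 + 1) + D = (1 - D/104) + D = 1 + 103*D/104)
44704 + (t(b(23, -2), A) - 1*(-227582)) = 44704 + ((1 + 103*(-11 + 2*(-2)*sqrt(2))/104) - 1*(-227582)) = 44704 + ((1 + 103*(-11 - 4*sqrt(2))/104) + 227582) = 44704 + ((1 + (-1133/104 - 103*sqrt(2)/26)) + 227582) = 44704 + ((-1029/104 - 103*sqrt(2)/26) + 227582) = 44704 + (23667499/104 - 103*sqrt(2)/26) = 28316715/104 - 103*sqrt(2)/26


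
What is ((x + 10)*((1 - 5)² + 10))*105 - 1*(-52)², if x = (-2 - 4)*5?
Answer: -57304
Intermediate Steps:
x = -30 (x = -6*5 = -30)
((x + 10)*((1 - 5)² + 10))*105 - 1*(-52)² = ((-30 + 10)*((1 - 5)² + 10))*105 - 1*(-52)² = -20*((-4)² + 10)*105 - 1*2704 = -20*(16 + 10)*105 - 2704 = -20*26*105 - 2704 = -520*105 - 2704 = -54600 - 2704 = -57304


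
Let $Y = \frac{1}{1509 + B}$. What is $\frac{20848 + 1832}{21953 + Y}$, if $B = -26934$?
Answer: $\frac{10297125}{9967054} \approx 1.0331$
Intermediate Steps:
$Y = - \frac{1}{25425}$ ($Y = \frac{1}{1509 - 26934} = \frac{1}{-25425} = - \frac{1}{25425} \approx -3.9331 \cdot 10^{-5}$)
$\frac{20848 + 1832}{21953 + Y} = \frac{20848 + 1832}{21953 - \frac{1}{25425}} = \frac{22680}{\frac{558155024}{25425}} = 22680 \cdot \frac{25425}{558155024} = \frac{10297125}{9967054}$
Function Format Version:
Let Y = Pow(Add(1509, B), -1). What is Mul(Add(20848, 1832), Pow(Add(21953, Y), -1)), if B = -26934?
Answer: Rational(10297125, 9967054) ≈ 1.0331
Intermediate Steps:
Y = Rational(-1, 25425) (Y = Pow(Add(1509, -26934), -1) = Pow(-25425, -1) = Rational(-1, 25425) ≈ -3.9331e-5)
Mul(Add(20848, 1832), Pow(Add(21953, Y), -1)) = Mul(Add(20848, 1832), Pow(Add(21953, Rational(-1, 25425)), -1)) = Mul(22680, Pow(Rational(558155024, 25425), -1)) = Mul(22680, Rational(25425, 558155024)) = Rational(10297125, 9967054)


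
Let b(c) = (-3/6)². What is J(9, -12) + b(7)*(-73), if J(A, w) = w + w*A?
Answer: -553/4 ≈ -138.25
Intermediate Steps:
J(A, w) = w + A*w
b(c) = ¼ (b(c) = (-3*⅙)² = (-½)² = ¼)
J(9, -12) + b(7)*(-73) = -12*(1 + 9) + (¼)*(-73) = -12*10 - 73/4 = -120 - 73/4 = -553/4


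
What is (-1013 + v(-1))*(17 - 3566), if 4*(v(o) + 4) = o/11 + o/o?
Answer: 79387581/22 ≈ 3.6085e+6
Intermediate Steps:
v(o) = -15/4 + o/44 (v(o) = -4 + (o/11 + o/o)/4 = -4 + (o*(1/11) + 1)/4 = -4 + (o/11 + 1)/4 = -4 + (1 + o/11)/4 = -4 + (1/4 + o/44) = -15/4 + o/44)
(-1013 + v(-1))*(17 - 3566) = (-1013 + (-15/4 + (1/44)*(-1)))*(17 - 3566) = (-1013 + (-15/4 - 1/44))*(-3549) = (-1013 - 83/22)*(-3549) = -22369/22*(-3549) = 79387581/22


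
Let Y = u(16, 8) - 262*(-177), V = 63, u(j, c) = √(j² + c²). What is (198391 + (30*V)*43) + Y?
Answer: 326035 + 8*√5 ≈ 3.2605e+5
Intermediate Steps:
u(j, c) = √(c² + j²)
Y = 46374 + 8*√5 (Y = √(8² + 16²) - 262*(-177) = √(64 + 256) + 46374 = √320 + 46374 = 8*√5 + 46374 = 46374 + 8*√5 ≈ 46392.)
(198391 + (30*V)*43) + Y = (198391 + (30*63)*43) + (46374 + 8*√5) = (198391 + 1890*43) + (46374 + 8*√5) = (198391 + 81270) + (46374 + 8*√5) = 279661 + (46374 + 8*√5) = 326035 + 8*√5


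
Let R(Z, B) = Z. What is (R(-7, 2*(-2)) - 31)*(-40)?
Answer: 1520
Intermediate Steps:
(R(-7, 2*(-2)) - 31)*(-40) = (-7 - 31)*(-40) = -38*(-40) = 1520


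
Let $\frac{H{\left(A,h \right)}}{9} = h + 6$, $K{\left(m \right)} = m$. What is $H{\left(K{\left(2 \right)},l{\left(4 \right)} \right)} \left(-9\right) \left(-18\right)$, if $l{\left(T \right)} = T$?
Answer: $14580$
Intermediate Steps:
$H{\left(A,h \right)} = 54 + 9 h$ ($H{\left(A,h \right)} = 9 \left(h + 6\right) = 9 \left(6 + h\right) = 54 + 9 h$)
$H{\left(K{\left(2 \right)},l{\left(4 \right)} \right)} \left(-9\right) \left(-18\right) = \left(54 + 9 \cdot 4\right) \left(-9\right) \left(-18\right) = \left(54 + 36\right) \left(-9\right) \left(-18\right) = 90 \left(-9\right) \left(-18\right) = \left(-810\right) \left(-18\right) = 14580$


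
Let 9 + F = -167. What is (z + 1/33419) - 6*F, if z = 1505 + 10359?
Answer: 431773481/33419 ≈ 12920.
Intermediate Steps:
z = 11864
F = -176 (F = -9 - 167 = -176)
(z + 1/33419) - 6*F = (11864 + 1/33419) - 6*(-176) = (11864 + 1/33419) + 1056 = 396483017/33419 + 1056 = 431773481/33419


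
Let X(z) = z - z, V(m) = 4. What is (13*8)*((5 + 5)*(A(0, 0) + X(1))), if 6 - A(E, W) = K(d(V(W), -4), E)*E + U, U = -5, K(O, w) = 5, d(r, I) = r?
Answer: 11440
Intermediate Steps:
X(z) = 0
A(E, W) = 11 - 5*E (A(E, W) = 6 - (5*E - 5) = 6 - (-5 + 5*E) = 6 + (5 - 5*E) = 11 - 5*E)
(13*8)*((5 + 5)*(A(0, 0) + X(1))) = (13*8)*((5 + 5)*((11 - 5*0) + 0)) = 104*(10*((11 + 0) + 0)) = 104*(10*(11 + 0)) = 104*(10*11) = 104*110 = 11440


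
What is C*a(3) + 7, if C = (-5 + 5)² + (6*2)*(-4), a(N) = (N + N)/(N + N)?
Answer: -41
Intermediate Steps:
a(N) = 1 (a(N) = (2*N)/((2*N)) = (2*N)*(1/(2*N)) = 1)
C = -48 (C = 0² + 12*(-4) = 0 - 48 = -48)
C*a(3) + 7 = -48*1 + 7 = -48 + 7 = -41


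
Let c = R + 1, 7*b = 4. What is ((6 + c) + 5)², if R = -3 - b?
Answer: 3481/49 ≈ 71.041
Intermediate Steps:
b = 4/7 (b = (⅐)*4 = 4/7 ≈ 0.57143)
R = -25/7 (R = -3 - 1*4/7 = -3 - 4/7 = -25/7 ≈ -3.5714)
c = -18/7 (c = -25/7 + 1 = -18/7 ≈ -2.5714)
((6 + c) + 5)² = ((6 - 18/7) + 5)² = (24/7 + 5)² = (59/7)² = 3481/49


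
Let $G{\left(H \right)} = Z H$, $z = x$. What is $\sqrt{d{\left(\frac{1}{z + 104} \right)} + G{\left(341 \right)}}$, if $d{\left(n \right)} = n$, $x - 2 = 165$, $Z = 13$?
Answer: $\frac{8 \sqrt{5086941}}{271} \approx 66.581$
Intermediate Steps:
$x = 167$ ($x = 2 + 165 = 167$)
$z = 167$
$G{\left(H \right)} = 13 H$
$\sqrt{d{\left(\frac{1}{z + 104} \right)} + G{\left(341 \right)}} = \sqrt{\frac{1}{167 + 104} + 13 \cdot 341} = \sqrt{\frac{1}{271} + 4433} = \sqrt{\frac{1201344}{271}} = \frac{8 \sqrt{5086941}}{271}$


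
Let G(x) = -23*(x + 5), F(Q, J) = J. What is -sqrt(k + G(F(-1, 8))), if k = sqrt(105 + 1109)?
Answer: -I*sqrt(299 - sqrt(1214)) ≈ -16.253*I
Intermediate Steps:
G(x) = -115 - 23*x (G(x) = -23*(5 + x) = -115 - 23*x)
k = sqrt(1214) ≈ 34.843
-sqrt(k + G(F(-1, 8))) = -sqrt(sqrt(1214) + (-115 - 23*8)) = -sqrt(sqrt(1214) + (-115 - 184)) = -sqrt(sqrt(1214) - 299) = -sqrt(-299 + sqrt(1214))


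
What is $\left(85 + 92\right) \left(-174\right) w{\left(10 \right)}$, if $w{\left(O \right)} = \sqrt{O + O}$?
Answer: $- 61596 \sqrt{5} \approx -1.3773 \cdot 10^{5}$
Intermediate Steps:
$w{\left(O \right)} = \sqrt{2} \sqrt{O}$ ($w{\left(O \right)} = \sqrt{2 O} = \sqrt{2} \sqrt{O}$)
$\left(85 + 92\right) \left(-174\right) w{\left(10 \right)} = \left(85 + 92\right) \left(-174\right) \sqrt{2} \sqrt{10} = 177 \left(-174\right) 2 \sqrt{5} = - 30798 \cdot 2 \sqrt{5} = - 61596 \sqrt{5}$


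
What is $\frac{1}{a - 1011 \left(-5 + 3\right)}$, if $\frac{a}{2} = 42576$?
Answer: $\frac{1}{87174} \approx 1.1471 \cdot 10^{-5}$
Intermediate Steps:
$a = 85152$ ($a = 2 \cdot 42576 = 85152$)
$\frac{1}{a - 1011 \left(-5 + 3\right)} = \frac{1}{85152 - 1011 \left(-5 + 3\right)} = \frac{1}{85152 - -2022} = \frac{1}{85152 + 2022} = \frac{1}{87174}$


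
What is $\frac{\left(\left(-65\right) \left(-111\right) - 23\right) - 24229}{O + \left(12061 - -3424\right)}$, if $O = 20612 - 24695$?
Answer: $- \frac{17037}{11402} \approx -1.4942$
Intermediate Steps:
$O = -4083$
$\frac{\left(\left(-65\right) \left(-111\right) - 23\right) - 24229}{O + \left(12061 - -3424\right)} = \frac{\left(\left(-65\right) \left(-111\right) - 23\right) - 24229}{-4083 + \left(12061 - -3424\right)} = \frac{\left(7215 - 23\right) - 24229}{-4083 + \left(12061 + 3424\right)} = \frac{7192 - 24229}{-4083 + 15485} = - \frac{17037}{11402}$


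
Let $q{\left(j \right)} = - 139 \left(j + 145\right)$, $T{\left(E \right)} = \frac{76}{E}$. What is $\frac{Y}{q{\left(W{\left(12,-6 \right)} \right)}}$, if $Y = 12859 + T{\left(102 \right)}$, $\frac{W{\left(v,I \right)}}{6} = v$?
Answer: $- \frac{655847}{1538313} \approx -0.42634$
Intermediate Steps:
$W{\left(v,I \right)} = 6 v$
$Y = \frac{655847}{51}$ ($Y = 12859 + \frac{76}{102} = 12859 + 76 \cdot \frac{1}{102} = 12859 + \frac{38}{51} = \frac{655847}{51} \approx 12860.0$)
$q{\left(j \right)} = -20155 - 139 j$ ($q{\left(j \right)} = - 139 \left(145 + j\right) = -20155 - 139 j$)
$\frac{Y}{q{\left(W{\left(12,-6 \right)} \right)}} = \frac{655847}{51 \left(-20155 - 139 \cdot 6 \cdot 12\right)} = \frac{655847}{51 \left(-20155 - 10008\right)} = \frac{655847}{51 \left(-30163\right)} = \frac{655847}{51} \left(- \frac{1}{30163}\right) = - \frac{655847}{1538313}$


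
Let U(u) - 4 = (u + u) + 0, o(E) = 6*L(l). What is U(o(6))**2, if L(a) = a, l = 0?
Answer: 16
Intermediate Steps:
o(E) = 0 (o(E) = 6*0 = 0)
U(u) = 4 + 2*u (U(u) = 4 + ((u + u) + 0) = 4 + (2*u + 0) = 4 + 2*u)
U(o(6))**2 = (4 + 2*0)**2 = (4 + 0)**2 = 4**2 = 16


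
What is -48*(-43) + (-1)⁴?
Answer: 2065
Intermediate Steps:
-48*(-43) + (-1)⁴ = 2064 + 1 = 2065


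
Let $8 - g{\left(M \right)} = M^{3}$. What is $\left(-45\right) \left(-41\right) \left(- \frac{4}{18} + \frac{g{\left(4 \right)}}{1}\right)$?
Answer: $-103730$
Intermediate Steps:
$g{\left(M \right)} = 8 - M^{3}$
$\left(-45\right) \left(-41\right) \left(- \frac{4}{18} + \frac{g{\left(4 \right)}}{1}\right) = \left(-45\right) \left(-41\right) \left(- \frac{4}{18} + \frac{8 - 4^{3}}{1}\right) = 1845 \left(\left(-4\right) \frac{1}{18} + \left(8 - 64\right) 1\right) = 1845 \left(- \frac{2}{9} + \left(8 - 64\right) 1\right) = 1845 \left(- \frac{2}{9} - 56\right) = 1845 \left(- \frac{506}{9}\right) = -103730$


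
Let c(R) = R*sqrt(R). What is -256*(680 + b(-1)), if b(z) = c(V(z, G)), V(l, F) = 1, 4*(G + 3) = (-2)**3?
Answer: -174336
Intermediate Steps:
G = -5 (G = -3 + (1/4)*(-2)**3 = -3 + (1/4)*(-8) = -3 - 2 = -5)
c(R) = R**(3/2)
b(z) = 1 (b(z) = 1**(3/2) = 1)
-256*(680 + b(-1)) = -256*(680 + 1) = -256*681 = -174336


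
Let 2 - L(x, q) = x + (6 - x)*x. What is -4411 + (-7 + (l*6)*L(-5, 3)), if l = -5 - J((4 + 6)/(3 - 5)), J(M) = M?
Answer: -4418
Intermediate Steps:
L(x, q) = 2 - x - x*(6 - x) (L(x, q) = 2 - (x + (6 - x)*x) = 2 - (x + x*(6 - x)) = 2 + (-x - x*(6 - x)) = 2 - x - x*(6 - x))
l = 0 (l = -5 - (4 + 6)/(3 - 5) = -5 - 10/(-2) = -5 - 10*(-1)/2 = -5 - 1*(-5) = -5 + 5 = 0)
-4411 + (-7 + (l*6)*L(-5, 3)) = -4411 + (-7 + (0*6)*(2 + (-5)² - 7*(-5))) = -4411 + (-7 + 0*(2 + 25 + 35)) = -4411 + (-7 + 0*62) = -4411 + (-7 + 0) = -4411 - 7 = -4418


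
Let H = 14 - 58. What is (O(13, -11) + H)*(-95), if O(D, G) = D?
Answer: 2945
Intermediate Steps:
H = -44
(O(13, -11) + H)*(-95) = (13 - 44)*(-95) = -31*(-95) = 2945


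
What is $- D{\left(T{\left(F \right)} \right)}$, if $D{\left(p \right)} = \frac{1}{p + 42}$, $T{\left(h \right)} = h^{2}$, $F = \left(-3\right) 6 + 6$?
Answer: $- \frac{1}{186} \approx -0.0053763$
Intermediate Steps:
$F = -12$ ($F = -18 + 6 = -12$)
$D{\left(p \right)} = \frac{1}{42 + p}$
$- D{\left(T{\left(F \right)} \right)} = - \frac{1}{42 + \left(-12\right)^{2}} = - \frac{1}{42 + 144} = - \frac{1}{186}$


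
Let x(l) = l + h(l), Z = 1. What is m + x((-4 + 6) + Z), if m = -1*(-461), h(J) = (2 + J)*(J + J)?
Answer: 494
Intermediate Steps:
h(J) = 2*J*(2 + J) (h(J) = (2 + J)*(2*J) = 2*J*(2 + J))
m = 461
x(l) = l + 2*l*(2 + l)
m + x((-4 + 6) + Z) = 461 + ((-4 + 6) + 1)*(5 + 2*((-4 + 6) + 1)) = 461 + (2 + 1)*(5 + 2*(2 + 1)) = 461 + 3*(5 + 2*3) = 461 + 3*(5 + 6) = 461 + 3*11 = 461 + 33 = 494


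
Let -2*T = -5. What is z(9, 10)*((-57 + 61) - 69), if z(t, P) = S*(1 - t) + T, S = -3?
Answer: -3445/2 ≈ -1722.5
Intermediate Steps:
T = 5/2 (T = -½*(-5) = 5/2 ≈ 2.5000)
z(t, P) = -½ + 3*t (z(t, P) = -3*(1 - t) + 5/2 = (-3 + 3*t) + 5/2 = -½ + 3*t)
z(9, 10)*((-57 + 61) - 69) = (-½ + 3*9)*((-57 + 61) - 69) = (-½ + 27)*(4 - 69) = (53/2)*(-65) = -3445/2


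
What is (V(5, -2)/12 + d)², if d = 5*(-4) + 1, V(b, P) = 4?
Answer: 3136/9 ≈ 348.44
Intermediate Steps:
d = -19 (d = -20 + 1 = -19)
(V(5, -2)/12 + d)² = (4/12 - 19)² = (4*(1/12) - 19)² = (⅓ - 19)² = (-56/3)² = 3136/9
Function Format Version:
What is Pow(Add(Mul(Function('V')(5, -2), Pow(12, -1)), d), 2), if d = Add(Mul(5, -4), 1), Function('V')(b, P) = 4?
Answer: Rational(3136, 9) ≈ 348.44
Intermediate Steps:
d = -19 (d = Add(-20, 1) = -19)
Pow(Add(Mul(Function('V')(5, -2), Pow(12, -1)), d), 2) = Pow(Add(Mul(4, Pow(12, -1)), -19), 2) = Pow(Add(Mul(4, Rational(1, 12)), -19), 2) = Pow(Add(Rational(1, 3), -19), 2) = Pow(Rational(-56, 3), 2) = Rational(3136, 9)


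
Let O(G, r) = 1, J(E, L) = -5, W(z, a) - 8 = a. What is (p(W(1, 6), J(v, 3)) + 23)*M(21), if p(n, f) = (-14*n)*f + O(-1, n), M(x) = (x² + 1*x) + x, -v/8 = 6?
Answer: 484932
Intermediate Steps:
v = -48 (v = -8*6 = -48)
W(z, a) = 8 + a
M(x) = x² + 2*x (M(x) = (x² + x) + x = (x + x²) + x = x² + 2*x)
p(n, f) = 1 - 14*f*n (p(n, f) = (-14*n)*f + 1 = -14*f*n + 1 = 1 - 14*f*n)
(p(W(1, 6), J(v, 3)) + 23)*M(21) = ((1 - 14*(-5)*(8 + 6)) + 23)*(21*(2 + 21)) = ((1 - 14*(-5)*14) + 23)*(21*23) = ((1 + 980) + 23)*483 = (981 + 23)*483 = 1004*483 = 484932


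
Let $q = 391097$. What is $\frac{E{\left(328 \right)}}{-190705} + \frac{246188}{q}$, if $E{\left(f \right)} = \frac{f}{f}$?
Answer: $\frac{46948891443}{74584153385} \approx 0.62948$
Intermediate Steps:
$E{\left(f \right)} = 1$
$\frac{E{\left(328 \right)}}{-190705} + \frac{246188}{q} = 1 \frac{1}{-190705} + \frac{246188}{391097} = 1 \left(- \frac{1}{190705}\right) + 246188 \cdot \frac{1}{391097} = - \frac{1}{190705} + \frac{246188}{391097} = \frac{46948891443}{74584153385}$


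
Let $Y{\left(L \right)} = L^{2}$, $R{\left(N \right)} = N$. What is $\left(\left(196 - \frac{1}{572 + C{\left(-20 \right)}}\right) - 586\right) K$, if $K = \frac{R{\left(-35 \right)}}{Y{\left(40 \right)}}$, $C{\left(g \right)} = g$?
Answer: $\frac{1506967}{176640} \approx 8.5313$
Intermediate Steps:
$K = - \frac{7}{320}$ ($K = - \frac{35}{40^{2}} = - \frac{35}{1600} = \left(-35\right) \frac{1}{1600} = - \frac{7}{320} \approx -0.021875$)
$\left(\left(196 - \frac{1}{572 + C{\left(-20 \right)}}\right) - 586\right) K = \left(\left(196 - \frac{1}{572 - 20}\right) - 586\right) \left(- \frac{7}{320}\right) = \left(\left(196 - \frac{1}{552}\right) - 586\right) \left(- \frac{7}{320}\right) = \left(\frac{108191}{552} - 586\right) \left(- \frac{7}{320}\right) = \left(- \frac{215281}{552}\right) \left(- \frac{7}{320}\right) = \frac{1506967}{176640}$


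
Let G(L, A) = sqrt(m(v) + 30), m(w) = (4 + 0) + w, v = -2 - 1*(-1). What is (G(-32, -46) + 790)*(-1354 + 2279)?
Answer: 730750 + 925*sqrt(33) ≈ 7.3606e+5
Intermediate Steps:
v = -1 (v = -2 + 1 = -1)
m(w) = 4 + w
G(L, A) = sqrt(33) (G(L, A) = sqrt((4 - 1) + 30) = sqrt(3 + 30) = sqrt(33))
(G(-32, -46) + 790)*(-1354 + 2279) = (sqrt(33) + 790)*(-1354 + 2279) = (790 + sqrt(33))*925 = 730750 + 925*sqrt(33)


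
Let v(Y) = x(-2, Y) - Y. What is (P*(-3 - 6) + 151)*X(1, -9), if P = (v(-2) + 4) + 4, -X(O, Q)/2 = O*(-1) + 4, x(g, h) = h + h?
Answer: -582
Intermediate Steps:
x(g, h) = 2*h
v(Y) = Y (v(Y) = 2*Y - Y = Y)
X(O, Q) = -8 + 2*O (X(O, Q) = -2*(O*(-1) + 4) = -2*(-O + 4) = -2*(4 - O) = -8 + 2*O)
P = 6 (P = (-2 + 4) + 4 = 2 + 4 = 6)
(P*(-3 - 6) + 151)*X(1, -9) = (6*(-3 - 6) + 151)*(-8 + 2*1) = (6*(-9) + 151)*(-8 + 2) = (-54 + 151)*(-6) = 97*(-6) = -582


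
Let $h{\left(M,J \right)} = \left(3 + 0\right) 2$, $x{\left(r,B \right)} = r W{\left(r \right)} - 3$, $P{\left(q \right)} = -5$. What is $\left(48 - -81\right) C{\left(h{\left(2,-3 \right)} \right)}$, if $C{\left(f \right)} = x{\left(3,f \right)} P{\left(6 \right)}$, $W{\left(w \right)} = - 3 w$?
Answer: $19350$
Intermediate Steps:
$x{\left(r,B \right)} = -3 - 3 r^{2}$ ($x{\left(r,B \right)} = r \left(- 3 r\right) - 3 = - 3 r^{2} - 3 = -3 - 3 r^{2}$)
$h{\left(M,J \right)} = 6$ ($h{\left(M,J \right)} = 3 \cdot 2 = 6$)
$C{\left(f \right)} = 150$ ($C{\left(f \right)} = \left(-3 - 3 \cdot 3^{2}\right) \left(-5\right) = \left(-3 - 27\right) \left(-5\right) = \left(-30\right) \left(-5\right) = 150$)
$\left(48 - -81\right) C{\left(h{\left(2,-3 \right)} \right)} = \left(48 - -81\right) 150 = \left(48 + 81\right) 150 = 129 \cdot 150 = 19350$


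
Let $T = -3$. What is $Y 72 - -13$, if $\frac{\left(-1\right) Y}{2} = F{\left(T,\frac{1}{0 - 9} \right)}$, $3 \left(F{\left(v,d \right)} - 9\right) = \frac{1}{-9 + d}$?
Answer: $- \frac{52387}{41} \approx -1277.7$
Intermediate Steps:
$F{\left(v,d \right)} = 9 + \frac{1}{3 \left(-9 + d\right)}$
$Y = - \frac{735}{41}$ ($Y = - 2 \frac{-242 + \frac{27}{0 - 9}}{3 \left(-9 + \frac{1}{0 - 9}\right)} = - 2 \frac{-242 + \frac{27}{-9}}{3 \left(-9 + \frac{1}{-9}\right)} = - 2 \frac{-242 + 27 \left(- \frac{1}{9}\right)}{3 \left(-9 - \frac{1}{9}\right)} = - 2 \frac{-242 - 3}{3 \left(- \frac{82}{9}\right)} = - 2 \cdot \frac{1}{3} \left(- \frac{9}{82}\right) \left(-245\right) = \left(-2\right) \frac{735}{82} = - \frac{735}{41} \approx -17.927$)
$Y 72 - -13 = \left(- \frac{735}{41}\right) 72 - -13 = - \frac{52920}{41} + \left(-18 + 31\right) = - \frac{52920}{41} + 13 = - \frac{52387}{41}$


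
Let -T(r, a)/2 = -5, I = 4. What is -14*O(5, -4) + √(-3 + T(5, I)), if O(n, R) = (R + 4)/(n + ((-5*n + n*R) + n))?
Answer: √7 ≈ 2.6458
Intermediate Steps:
O(n, R) = (4 + R)/(-3*n + R*n) (O(n, R) = (4 + R)/(n + ((-5*n + R*n) + n)) = (4 + R)/(n + (-4*n + R*n)) = (4 + R)/(-3*n + R*n))
T(r, a) = 10 (T(r, a) = -2*(-5) = 10)
-14*O(5, -4) + √(-3 + T(5, I)) = -14*(4 - 4)/(5*(-3 - 4)) + √(-3 + 10) = -14*0/(5*(-7)) + √7 = -14*(-1)*0/(5*7) + √7 = -14*0 + √7 = 0 + √7 = √7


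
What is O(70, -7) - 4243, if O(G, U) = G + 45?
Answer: -4128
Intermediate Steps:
O(G, U) = 45 + G
O(70, -7) - 4243 = (45 + 70) - 4243 = 115 - 4243 = -4128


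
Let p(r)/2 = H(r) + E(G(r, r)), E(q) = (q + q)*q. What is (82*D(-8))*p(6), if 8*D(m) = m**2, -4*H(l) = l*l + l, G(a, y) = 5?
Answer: 51824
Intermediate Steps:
H(l) = -l/4 - l**2/4 (H(l) = -(l*l + l)/4 = -(l**2 + l)/4 = -(l + l**2)/4 = -l/4 - l**2/4)
E(q) = 2*q**2 (E(q) = (2*q)*q = 2*q**2)
D(m) = m**2/8
p(r) = 100 - r*(1 + r)/2 (p(r) = 2*(-r*(1 + r)/4 + 2*5**2) = 2*(-r*(1 + r)/4 + 2*25) = 2*(-r*(1 + r)/4 + 50) = 2*(50 - r*(1 + r)/4) = 100 - r*(1 + r)/2)
(82*D(-8))*p(6) = (82*((1/8)*(-8)**2))*(100 - 1/2*6*(1 + 6)) = (82*((1/8)*64))*(100 - 1/2*6*7) = (82*8)*(100 - 21) = 656*79 = 51824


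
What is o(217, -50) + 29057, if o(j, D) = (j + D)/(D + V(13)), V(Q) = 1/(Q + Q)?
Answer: 37740701/1299 ≈ 29054.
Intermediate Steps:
V(Q) = 1/(2*Q)
o(j, D) = (D + j)/(1/26 + D) (o(j, D) = (j + D)/(D + (½)/13) = (D + j)/(D + (½)*(1/13)) = (D + j)/(D + 1/26) = (D + j)/(1/26 + D))
o(217, -50) + 29057 = 26*(-50 + 217)/(1 + 26*(-50)) + 29057 = 26*167/(1 - 1300) + 29057 = 26*167/(-1299) + 29057 = 26*(-1/1299)*167 + 29057 = -4342/1299 + 29057 = 37740701/1299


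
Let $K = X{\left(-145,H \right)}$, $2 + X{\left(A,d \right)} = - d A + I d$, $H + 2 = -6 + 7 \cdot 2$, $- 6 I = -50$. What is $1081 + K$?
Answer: $1999$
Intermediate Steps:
$I = \frac{25}{3}$ ($I = \left(- \frac{1}{6}\right) \left(-50\right) = \frac{25}{3} \approx 8.3333$)
$H = 6$ ($H = -2 + \left(-6 + 7 \cdot 2\right) = -2 + \left(-6 + 14\right) = -2 + 8 = 6$)
$X{\left(A,d \right)} = -2 + \frac{25 d}{3} - A d$ ($X{\left(A,d \right)} = -2 + \left(- d A + \frac{25 d}{3}\right) = -2 - \left(- \frac{25 d}{3} + A d\right) = -2 + \frac{25 d}{3} - A d$)
$K = 918$ ($K = -2 + \frac{25}{3} \cdot 6 - \left(-145\right) 6 = -2 + 50 + 870 = 918$)
$1081 + K = 1081 + 918 = 1999$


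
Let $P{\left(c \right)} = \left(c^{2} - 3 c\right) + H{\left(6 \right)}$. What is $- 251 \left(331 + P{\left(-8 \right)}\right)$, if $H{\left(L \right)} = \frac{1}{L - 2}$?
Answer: $- \frac{420927}{4} \approx -1.0523 \cdot 10^{5}$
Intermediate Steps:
$H{\left(L \right)} = \frac{1}{-2 + L}$
$P{\left(c \right)} = \frac{1}{4} + c^{2} - 3 c$ ($P{\left(c \right)} = \left(c^{2} - 3 c\right) + \frac{1}{-2 + 6} = \left(c^{2} - 3 c\right) + \frac{1}{4} = \frac{1}{4} + c^{2} - 3 c$)
$- 251 \left(331 + P{\left(-8 \right)}\right) = - 251 \left(331 + \left(\frac{1}{4} + \left(-8\right)^{2} - -24\right)\right) = - 251 \left(331 + \left(\frac{1}{4} + 64 + 24\right)\right) = - 251 \left(331 + \frac{353}{4}\right) = \left(-251\right) \frac{1677}{4} = - \frac{420927}{4}$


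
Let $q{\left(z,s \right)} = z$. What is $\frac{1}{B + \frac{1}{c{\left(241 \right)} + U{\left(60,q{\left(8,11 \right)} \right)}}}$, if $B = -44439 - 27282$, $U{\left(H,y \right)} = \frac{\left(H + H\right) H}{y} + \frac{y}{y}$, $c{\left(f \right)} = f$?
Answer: $- \frac{1142}{81905381} \approx -1.3943 \cdot 10^{-5}$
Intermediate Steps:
$U{\left(H,y \right)} = 1 + \frac{2 H^{2}}{y}$ ($U{\left(H,y \right)} = \frac{2 H H}{y} + 1 = \frac{2 H^{2}}{y} + 1 = 1 + \frac{2 H^{2}}{y}$)
$B = -71721$ ($B = -44439 - 27282 = -71721$)
$\frac{1}{B + \frac{1}{c{\left(241 \right)} + U{\left(60,q{\left(8,11 \right)} \right)}}} = \frac{1}{-71721 + \frac{1}{241 + \frac{8 + 2 \cdot 60^{2}}{8}}} = \frac{1}{-71721 + \frac{1}{241 + \frac{8 + 2 \cdot 3600}{8}}} = \frac{1}{-71721 + \frac{1}{241 + \frac{8 + 7200}{8}}} = \frac{1}{-71721 + \frac{1}{241 + \frac{1}{8} \cdot 7208}} = \frac{1}{-71721 + \frac{1}{241 + 901}} = \frac{1}{-71721 + \frac{1}{1142}} = \frac{1}{- \frac{81905381}{1142}} = - \frac{1142}{81905381}$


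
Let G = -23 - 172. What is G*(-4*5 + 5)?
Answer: 2925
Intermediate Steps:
G = -195
G*(-4*5 + 5) = -195*(-4*5 + 5) = -195*(-20 + 5) = -195*(-15) = 2925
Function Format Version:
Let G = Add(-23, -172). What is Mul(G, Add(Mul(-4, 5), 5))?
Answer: 2925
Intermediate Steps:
G = -195
Mul(G, Add(Mul(-4, 5), 5)) = Mul(-195, Add(Mul(-4, 5), 5)) = Mul(-195, Add(-20, 5)) = Mul(-195, -15) = 2925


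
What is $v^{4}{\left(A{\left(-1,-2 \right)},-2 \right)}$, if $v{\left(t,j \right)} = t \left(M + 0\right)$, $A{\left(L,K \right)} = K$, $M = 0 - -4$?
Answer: $4096$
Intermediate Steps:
$M = 4$ ($M = 0 + 4 = 4$)
$v{\left(t,j \right)} = 4 t$ ($v{\left(t,j \right)} = t \left(4 + 0\right) = t 4 = 4 t$)
$v^{4}{\left(A{\left(-1,-2 \right)},-2 \right)} = \left(4 \left(-2\right)\right)^{4} = \left(-8\right)^{4} = 4096$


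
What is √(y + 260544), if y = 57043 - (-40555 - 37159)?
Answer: √395301 ≈ 628.73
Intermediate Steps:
y = 134757 (y = 57043 - 1*(-77714) = 57043 + 77714 = 134757)
√(y + 260544) = √(134757 + 260544) = √395301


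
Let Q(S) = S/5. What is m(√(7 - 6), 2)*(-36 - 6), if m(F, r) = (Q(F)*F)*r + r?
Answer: -504/5 ≈ -100.80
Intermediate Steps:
Q(S) = S/5 (Q(S) = S*(⅕) = S/5)
m(F, r) = r + r*F²/5 (m(F, r) = ((F/5)*F)*r + r = (F²/5)*r + r = r*F²/5 + r = r + r*F²/5)
m(√(7 - 6), 2)*(-36 - 6) = ((⅕)*2*(5 + (√(7 - 6))²))*(-36 - 6) = ((⅕)*2*(5 + (√1)²))*(-42) = ((⅕)*2*(5 + 1²))*(-42) = ((⅕)*2*(5 + 1))*(-42) = ((⅕)*2*6)*(-42) = (12/5)*(-42) = -504/5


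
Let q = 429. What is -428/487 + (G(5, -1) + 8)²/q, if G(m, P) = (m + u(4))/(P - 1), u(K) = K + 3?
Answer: -181664/208923 ≈ -0.86953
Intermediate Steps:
u(K) = 3 + K
G(m, P) = (7 + m)/(-1 + P) (G(m, P) = (m + (3 + 4))/(P - 1) = (m + 7)/(-1 + P) = (7 + m)/(-1 + P))
-428/487 + (G(5, -1) + 8)²/q = -428/487 + ((7 + 5)/(-1 - 1) + 8)²/429 = -428*1/487 + (12/(-2) + 8)²*(1/429) = -428/487 + (-½*12 + 8)²*(1/429) = -428/487 + (-6 + 8)²*(1/429) = -428/487 + 2²*(1/429) = -428/487 + 4*(1/429) = -428/487 + 4/429 = -181664/208923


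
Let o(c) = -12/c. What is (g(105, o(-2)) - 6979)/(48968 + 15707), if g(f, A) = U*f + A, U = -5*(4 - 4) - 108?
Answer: -18313/64675 ≈ -0.28315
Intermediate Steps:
U = -108 (U = -5*0 - 108 = 0 - 108 = -108)
g(f, A) = A - 108*f (g(f, A) = -108*f + A = A - 108*f)
(g(105, o(-2)) - 6979)/(48968 + 15707) = ((-12/(-2) - 108*105) - 6979)/(48968 + 15707) = ((-12*(-1/2) - 11340) - 6979)/64675 = ((6 - 11340) - 6979)*(1/64675) = (-11334 - 6979)*(1/64675) = -18313*1/64675 = -18313/64675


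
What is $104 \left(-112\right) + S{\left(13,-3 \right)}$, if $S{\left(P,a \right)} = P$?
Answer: $-11635$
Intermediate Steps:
$104 \left(-112\right) + S{\left(13,-3 \right)} = 104 \left(-112\right) + 13 = -11648 + 13 = -11635$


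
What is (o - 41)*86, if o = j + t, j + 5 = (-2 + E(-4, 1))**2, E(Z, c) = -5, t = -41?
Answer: -3268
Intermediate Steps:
j = 44 (j = -5 + (-2 - 5)**2 = -5 + (-7)**2 = -5 + 49 = 44)
o = 3 (o = 44 - 41 = 3)
(o - 41)*86 = (3 - 41)*86 = -38*86 = -3268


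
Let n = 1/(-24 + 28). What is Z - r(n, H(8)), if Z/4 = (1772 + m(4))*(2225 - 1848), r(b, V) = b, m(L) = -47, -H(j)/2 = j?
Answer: 10405199/4 ≈ 2.6013e+6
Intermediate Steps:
n = ¼ (n = 1/4 = ¼ ≈ 0.25000)
H(j) = -2*j
Z = 2601300 (Z = 4*((1772 - 47)*(2225 - 1848)) = 4*(1725*377) = 4*650325 = 2601300)
Z - r(n, H(8)) = 2601300 - 1*¼ = 2601300 - ¼ = 10405199/4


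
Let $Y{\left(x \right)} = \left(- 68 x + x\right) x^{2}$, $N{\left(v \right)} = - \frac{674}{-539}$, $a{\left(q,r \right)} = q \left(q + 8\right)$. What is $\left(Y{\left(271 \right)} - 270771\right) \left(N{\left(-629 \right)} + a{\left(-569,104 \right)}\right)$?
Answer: $- \frac{32782223535372800}{77} \approx -4.2574 \cdot 10^{14}$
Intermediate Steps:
$a{\left(q,r \right)} = q \left(8 + q\right)$
$N{\left(v \right)} = \frac{674}{539}$ ($N{\left(v \right)} = \left(-674\right) \left(- \frac{1}{539}\right) = \frac{674}{539}$)
$Y{\left(x \right)} = - 67 x^{3}$ ($Y{\left(x \right)} = - 67 x x^{2} = - 67 x^{3}$)
$\left(Y{\left(271 \right)} - 270771\right) \left(N{\left(-629 \right)} + a{\left(-569,104 \right)}\right) = \left(- 67 \cdot 271^{3} - 270771\right) \left(\frac{674}{539} - 569 \left(8 - 569\right)\right) = \left(\left(-67\right) 19902511 - 270771\right) \left(\frac{674}{539} - -319209\right) = \left(-1333468237 - 270771\right) \left(\frac{674}{539} + 319209\right) = \left(-1333739008\right) \frac{172054325}{539} = - \frac{32782223535372800}{77}$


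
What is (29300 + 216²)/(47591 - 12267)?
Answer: 18989/8831 ≈ 2.1503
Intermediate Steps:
(29300 + 216²)/(47591 - 12267) = (29300 + 46656)/35324 = 75956*(1/35324) = 18989/8831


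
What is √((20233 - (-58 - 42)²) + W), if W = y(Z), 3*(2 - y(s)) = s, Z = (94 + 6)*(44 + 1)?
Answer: √8735 ≈ 93.461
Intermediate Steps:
Z = 4500 (Z = 100*45 = 4500)
y(s) = 2 - s/3
W = -1498 (W = 2 - ⅓*4500 = 2 - 1500 = -1498)
√((20233 - (-58 - 42)²) + W) = √((20233 - (-58 - 42)²) - 1498) = √((20233 - 1*(-100)²) - 1498) = √((20233 - 1*10000) - 1498) = √((20233 - 10000) - 1498) = √(10233 - 1498) = √8735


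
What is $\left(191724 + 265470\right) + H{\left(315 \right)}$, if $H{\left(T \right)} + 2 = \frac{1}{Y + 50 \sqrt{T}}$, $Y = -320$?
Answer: $\frac{15661111976}{34255} + \frac{3 \sqrt{35}}{13702} \approx 4.5719 \cdot 10^{5}$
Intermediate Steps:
$H{\left(T \right)} = -2 + \frac{1}{-320 + 50 \sqrt{T}}$
$\left(191724 + 265470\right) + H{\left(315 \right)} = \left(191724 + 265470\right) + \frac{641 - 100 \sqrt{315}}{10 \left(-32 + 5 \sqrt{315}\right)} = 457194 + \frac{641 - 100 \cdot 3 \sqrt{35}}{10 \left(-32 + 5 \cdot 3 \sqrt{35}\right)} = 457194 + \frac{641 - 300 \sqrt{35}}{10 \left(-32 + 15 \sqrt{35}\right)}$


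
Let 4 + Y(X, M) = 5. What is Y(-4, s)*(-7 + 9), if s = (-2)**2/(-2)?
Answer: 2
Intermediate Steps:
s = -2 (s = 4*(-1/2) = -2)
Y(X, M) = 1 (Y(X, M) = -4 + 5 = 1)
Y(-4, s)*(-7 + 9) = 1*(-7 + 9) = 1*2 = 2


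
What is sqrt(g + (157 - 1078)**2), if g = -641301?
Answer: 2*sqrt(51735) ≈ 454.91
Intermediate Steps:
sqrt(g + (157 - 1078)**2) = sqrt(-641301 + (157 - 1078)**2) = sqrt(-641301 + (-921)**2) = sqrt(-641301 + 848241) = sqrt(206940) = 2*sqrt(51735)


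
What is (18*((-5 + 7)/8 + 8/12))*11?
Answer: 363/2 ≈ 181.50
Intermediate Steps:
(18*((-5 + 7)/8 + 8/12))*11 = (18*(2*(1/8) + 8*(1/12)))*11 = (18*(1/4 + 2/3))*11 = (18*(11/12))*11 = (33/2)*11 = 363/2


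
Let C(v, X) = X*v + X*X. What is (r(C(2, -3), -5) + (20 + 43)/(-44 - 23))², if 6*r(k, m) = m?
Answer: 508369/161604 ≈ 3.1458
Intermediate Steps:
C(v, X) = X² + X*v (C(v, X) = X*v + X² = X² + X*v)
r(k, m) = m/6
(r(C(2, -3), -5) + (20 + 43)/(-44 - 23))² = ((⅙)*(-5) + (20 + 43)/(-44 - 23))² = (-⅚ + 63/(-67))² = (-⅚ + 63*(-1/67))² = (-⅚ - 63/67)² = (-713/402)² = 508369/161604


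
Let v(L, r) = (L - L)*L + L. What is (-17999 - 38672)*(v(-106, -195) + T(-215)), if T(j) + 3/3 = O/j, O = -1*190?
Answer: 258589773/43 ≈ 6.0137e+6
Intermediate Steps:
O = -190
T(j) = -1 - 190/j
v(L, r) = L (v(L, r) = 0*L + L = 0 + L = L)
(-17999 - 38672)*(v(-106, -195) + T(-215)) = (-17999 - 38672)*(-106 + (-190 - 1*(-215))/(-215)) = -56671*(-106 - (-190 + 215)/215) = -56671*(-106 - 1/215*25) = -56671*(-106 - 5/43) = -56671*(-4563/43) = 258589773/43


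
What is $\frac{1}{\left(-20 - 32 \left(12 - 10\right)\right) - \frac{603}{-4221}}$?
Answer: $- \frac{7}{587} \approx -0.011925$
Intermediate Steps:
$\frac{1}{\left(-20 - 32 \left(12 - 10\right)\right) - \frac{603}{-4221}} = \frac{1}{\left(-20 - 64\right) - - \frac{1}{7}} = \frac{1}{\left(-20 - 64\right) + \frac{1}{7}} = \frac{1}{-84 + \frac{1}{7}} = \frac{1}{- \frac{587}{7}} = - \frac{7}{587}$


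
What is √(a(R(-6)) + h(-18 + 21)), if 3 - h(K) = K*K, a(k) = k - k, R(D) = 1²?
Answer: I*√6 ≈ 2.4495*I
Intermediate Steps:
R(D) = 1
a(k) = 0
h(K) = 3 - K² (h(K) = 3 - K*K = 3 - K²)
√(a(R(-6)) + h(-18 + 21)) = √(0 + (3 - (-18 + 21)²)) = √(0 + (3 - 1*3²)) = √(0 + (3 - 1*9)) = √(0 + (3 - 9)) = √(0 - 6) = √(-6) = I*√6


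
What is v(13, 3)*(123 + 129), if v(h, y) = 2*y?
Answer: 1512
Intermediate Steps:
v(13, 3)*(123 + 129) = (2*3)*(123 + 129) = 6*252 = 1512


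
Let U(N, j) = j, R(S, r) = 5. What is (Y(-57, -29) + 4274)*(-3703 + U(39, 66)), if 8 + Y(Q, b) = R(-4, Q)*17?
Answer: -15824587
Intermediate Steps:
Y(Q, b) = 77 (Y(Q, b) = -8 + 5*17 = -8 + 85 = 77)
(Y(-57, -29) + 4274)*(-3703 + U(39, 66)) = (77 + 4274)*(-3703 + 66) = 4351*(-3637) = -15824587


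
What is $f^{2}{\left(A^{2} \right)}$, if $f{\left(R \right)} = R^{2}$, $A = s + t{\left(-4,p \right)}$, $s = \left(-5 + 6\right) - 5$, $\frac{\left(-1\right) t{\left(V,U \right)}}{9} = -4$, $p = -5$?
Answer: $1099511627776$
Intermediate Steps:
$t{\left(V,U \right)} = 36$ ($t{\left(V,U \right)} = \left(-9\right) \left(-4\right) = 36$)
$s = -4$ ($s = 1 - 5 = -4$)
$A = 32$ ($A = -4 + 36 = 32$)
$f^{2}{\left(A^{2} \right)} = \left(\left(32^{2}\right)^{2}\right)^{2} = \left(1024^{2}\right)^{2} = 1048576^{2} = 1099511627776$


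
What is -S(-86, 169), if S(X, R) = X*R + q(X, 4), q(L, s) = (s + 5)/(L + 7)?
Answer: 1148195/79 ≈ 14534.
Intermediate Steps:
q(L, s) = (5 + s)/(7 + L)
S(X, R) = 9/(7 + X) + R*X (S(X, R) = X*R + (5 + 4)/(7 + X) = R*X + 9/(7 + X) = 9/(7 + X) + R*X)
-S(-86, 169) = -(9 + 169*(-86)*(7 - 86))/(7 - 86) = -(9 + 169*(-86)*(-79))/(-79) = -(-1)*(9 + 1148186)/79 = -(-1)*1148195/79 = -1*(-1148195/79) = 1148195/79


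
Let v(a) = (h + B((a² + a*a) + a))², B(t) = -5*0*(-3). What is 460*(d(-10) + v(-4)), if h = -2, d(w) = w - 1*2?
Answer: -3680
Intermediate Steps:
d(w) = -2 + w (d(w) = w - 2 = -2 + w)
B(t) = 0 (B(t) = 0*(-3) = 0)
v(a) = 4 (v(a) = (-2 + 0)² = (-2)² = 4)
460*(d(-10) + v(-4)) = 460*((-2 - 10) + 4) = 460*(-12 + 4) = 460*(-8) = -3680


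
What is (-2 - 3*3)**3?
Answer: -1331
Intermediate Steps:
(-2 - 3*3)**3 = (-2 - 9)**3 = (-11)**3 = -1331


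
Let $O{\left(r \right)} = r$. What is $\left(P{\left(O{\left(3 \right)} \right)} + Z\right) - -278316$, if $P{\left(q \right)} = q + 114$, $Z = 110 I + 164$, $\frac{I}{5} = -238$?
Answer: $147697$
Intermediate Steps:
$I = -1190$ ($I = 5 \left(-238\right) = -1190$)
$Z = -130736$ ($Z = 110 \left(-1190\right) + 164 = -130900 + 164 = -130736$)
$P{\left(q \right)} = 114 + q$
$\left(P{\left(O{\left(3 \right)} \right)} + Z\right) - -278316 = \left(\left(114 + 3\right) - 130736\right) - -278316 = \left(117 - 130736\right) + 278316 = -130619 + 278316 = 147697$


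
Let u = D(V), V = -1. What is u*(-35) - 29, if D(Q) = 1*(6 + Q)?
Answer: -204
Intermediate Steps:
D(Q) = 6 + Q
u = 5 (u = 6 - 1 = 5)
u*(-35) - 29 = 5*(-35) - 29 = -175 - 29 = -204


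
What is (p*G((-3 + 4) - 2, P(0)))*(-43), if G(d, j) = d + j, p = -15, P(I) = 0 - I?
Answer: -645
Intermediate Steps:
P(I) = -I
(p*G((-3 + 4) - 2, P(0)))*(-43) = -15*(((-3 + 4) - 2) - 1*0)*(-43) = -15*((1 - 2) + 0)*(-43) = -15*(-1 + 0)*(-43) = -15*(-1)*(-43) = 15*(-43) = -645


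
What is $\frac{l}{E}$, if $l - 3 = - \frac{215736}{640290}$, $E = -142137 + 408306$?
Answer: $\frac{16717}{1670836755} \approx 1.0005 \cdot 10^{-5}$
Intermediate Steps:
$E = 266169$
$l = \frac{284189}{106715}$ ($l = 3 - \frac{215736}{640290} = 3 - \frac{35956}{106715} = \frac{284189}{106715} \approx 2.6631$)
$\frac{l}{E} = \frac{284189}{106715 \cdot 266169} = \frac{284189}{106715} \cdot \frac{1}{266169} = \frac{16717}{1670836755}$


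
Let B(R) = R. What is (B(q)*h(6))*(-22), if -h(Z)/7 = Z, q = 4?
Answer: 3696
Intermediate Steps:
h(Z) = -7*Z
(B(q)*h(6))*(-22) = (4*(-7*6))*(-22) = (4*(-42))*(-22) = -168*(-22) = 3696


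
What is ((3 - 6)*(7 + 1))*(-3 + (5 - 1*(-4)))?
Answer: -144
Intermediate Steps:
((3 - 6)*(7 + 1))*(-3 + (5 - 1*(-4))) = (-3*8)*(-3 + (5 + 4)) = -24*(-3 + 9) = -24*6 = -144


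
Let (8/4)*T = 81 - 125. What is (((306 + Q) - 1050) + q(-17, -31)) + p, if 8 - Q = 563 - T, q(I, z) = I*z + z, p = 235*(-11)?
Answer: -3410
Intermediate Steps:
p = -2585
T = -22 (T = (81 - 125)/2 = (½)*(-44) = -22)
q(I, z) = z + I*z
Q = -577 (Q = 8 - (563 - 1*(-22)) = 8 - (563 + 22) = 8 - 1*585 = 8 - 585 = -577)
(((306 + Q) - 1050) + q(-17, -31)) + p = (((306 - 577) - 1050) - 31*(1 - 17)) - 2585 = ((-271 - 1050) - 31*(-16)) - 2585 = (-1321 + 496) - 2585 = -825 - 2585 = -3410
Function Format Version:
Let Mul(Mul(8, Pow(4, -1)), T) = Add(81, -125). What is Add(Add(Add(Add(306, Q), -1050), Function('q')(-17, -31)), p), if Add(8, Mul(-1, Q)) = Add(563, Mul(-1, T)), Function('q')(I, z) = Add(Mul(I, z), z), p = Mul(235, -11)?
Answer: -3410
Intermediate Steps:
p = -2585
T = -22 (T = Mul(Rational(1, 2), Add(81, -125)) = Mul(Rational(1, 2), -44) = -22)
Function('q')(I, z) = Add(z, Mul(I, z))
Q = -577 (Q = Add(8, Mul(-1, Add(563, Mul(-1, -22)))) = Add(8, Mul(-1, Add(563, 22))) = Add(8, Mul(-1, 585)) = Add(8, -585) = -577)
Add(Add(Add(Add(306, Q), -1050), Function('q')(-17, -31)), p) = Add(Add(Add(Add(306, -577), -1050), Mul(-31, Add(1, -17))), -2585) = Add(Add(Add(-271, -1050), Mul(-31, -16)), -2585) = Add(Add(-1321, 496), -2585) = Add(-825, -2585) = -3410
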